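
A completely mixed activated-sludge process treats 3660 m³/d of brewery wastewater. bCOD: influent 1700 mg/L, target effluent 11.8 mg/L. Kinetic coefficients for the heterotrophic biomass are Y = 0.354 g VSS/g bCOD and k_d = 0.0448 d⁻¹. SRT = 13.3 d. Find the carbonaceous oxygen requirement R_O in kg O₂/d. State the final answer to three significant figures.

R_O ≈ 4230 kg O₂/d

Correct the yield for decay: Y_obs = Y/(1 + k_d θ_c) = 0.354 / (1 + 0.0448 × 13.3) = 0.354 / 1.596 = 0.2218.
ΔS = 1700 − 11.8 = 1688 mg/L, so the substrate removal rate is 3660 × 1688/1000 = 6179 kg bCOD/d.
Net sludge production P_X = 0.2218 × 6179 = 1371 kg VSS/d.
R_O = Q·(S₀ − S) − 1.42·P_X = 6179 − 1.42 × 1371 = 4233 kg O₂/d.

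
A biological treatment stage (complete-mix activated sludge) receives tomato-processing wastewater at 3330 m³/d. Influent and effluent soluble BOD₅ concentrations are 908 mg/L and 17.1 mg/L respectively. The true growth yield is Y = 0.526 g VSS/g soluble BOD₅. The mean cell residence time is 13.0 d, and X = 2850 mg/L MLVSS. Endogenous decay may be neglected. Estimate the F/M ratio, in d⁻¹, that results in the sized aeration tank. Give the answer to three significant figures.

Biomass mass balance (decay neglected): V·X = Y·Q·(S₀ − S)·θ_c, so V = 0.526 × 3330 × (908 − 17.1) × 13.0 / 2850 = 7118 m³.
Food-to-microorganism ratio F/M = Q S₀ / (V X) = 3330 × 908 / (7118 × 2850) = 0.1490 d⁻¹.

F/M ≈ 0.149 d⁻¹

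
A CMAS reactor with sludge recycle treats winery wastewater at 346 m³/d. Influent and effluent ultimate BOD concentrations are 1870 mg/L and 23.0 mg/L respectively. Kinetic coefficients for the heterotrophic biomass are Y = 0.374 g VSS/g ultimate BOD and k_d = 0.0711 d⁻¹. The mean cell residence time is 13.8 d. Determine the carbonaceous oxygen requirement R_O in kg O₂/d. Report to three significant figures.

Correct the yield for decay: Y_obs = Y/(1 + k_d θ_c) = 0.374 / (1 + 0.0711 × 13.8) = 0.374 / 1.981 = 0.1888.
Mass of ultimate BOD removed per day: Q(S₀ − S) = 346 × 1847 g/m³ = 639.1 kg/d.
P_X = Y_obs·Q·(S₀ − S) = 0.1888 × 639.1 = 120.6 kg VSS/d.
Carbonaceous O₂ demand = substrate oxidised − cell-mass equivalent = 639.1 − 1.42 × 120.6 = 467.8 kg O₂/d.

R_O ≈ 468 kg O₂/d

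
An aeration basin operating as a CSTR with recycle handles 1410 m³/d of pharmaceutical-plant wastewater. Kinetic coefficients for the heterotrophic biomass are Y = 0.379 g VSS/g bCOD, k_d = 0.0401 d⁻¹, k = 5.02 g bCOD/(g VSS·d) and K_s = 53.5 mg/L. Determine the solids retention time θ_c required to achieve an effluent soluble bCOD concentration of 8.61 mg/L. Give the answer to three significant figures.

Specific growth rate at S = 8.61 mg/L: μ = YkS/(K_s+S) = 0.379·5.02·8.61/(53.5+8.61) = 0.2637 d⁻¹.
Then 1/θ_c = μ − k_d = 0.2637 − 0.0401 = 0.2236 d⁻¹, giving θ_c = 4.471 d.

θ_c ≈ 4.47 d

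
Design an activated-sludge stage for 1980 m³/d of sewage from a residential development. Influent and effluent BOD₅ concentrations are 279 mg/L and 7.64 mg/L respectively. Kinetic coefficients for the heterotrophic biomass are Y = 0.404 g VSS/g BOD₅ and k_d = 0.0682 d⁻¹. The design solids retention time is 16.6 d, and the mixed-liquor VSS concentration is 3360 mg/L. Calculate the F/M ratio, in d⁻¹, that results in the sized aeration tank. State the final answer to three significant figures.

F/M ≈ 0.327 d⁻¹

Rearranging the biomass balance for a CMAS with decay, V = Y·Q·ΔS·θ_c / [X·(1+k_d θ_c)] = 0.404 × 1980 × (279 − 7.64) × 16.6 / [3360 × (1 + 0.0682 × 16.6)] = 3.6×10^6 / 7164 = 503.0 m³.
F/M = applied load / biomass = Q·S₀/(V·X) = 1980 × 279 / (503.0 × 3360) = 0.3269 d⁻¹.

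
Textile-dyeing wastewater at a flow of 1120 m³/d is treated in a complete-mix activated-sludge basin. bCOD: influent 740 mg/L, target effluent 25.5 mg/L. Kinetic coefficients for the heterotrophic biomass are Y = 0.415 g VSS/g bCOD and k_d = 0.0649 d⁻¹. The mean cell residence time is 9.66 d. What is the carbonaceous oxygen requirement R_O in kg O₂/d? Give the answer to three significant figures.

Observed yield with endogenous decay: Y_obs = Y / (1 + k_d·θ_c) = 0.415 / (1 + 0.0649 × 9.66) = 0.415 / 1.627 = 0.2551 g VSS/g bCOD.
Mass of bCOD removed per day: Q(S₀ − S) = 1120 × 714.5 g/m³ = 800.2 kg/d.
Net sludge production P_X = 0.2551 × 800.2 = 204.1 kg VSS/d.
Carbonaceous O₂ demand = substrate oxidised − cell-mass equivalent = 800.2 − 1.42 × 204.1 = 510.4 kg O₂/d.

R_O ≈ 510 kg O₂/d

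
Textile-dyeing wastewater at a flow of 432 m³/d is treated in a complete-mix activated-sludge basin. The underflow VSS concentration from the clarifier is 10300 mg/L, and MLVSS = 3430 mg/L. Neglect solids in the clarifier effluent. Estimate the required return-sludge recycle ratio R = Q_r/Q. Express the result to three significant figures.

R ≈ 0.499

Mass balance around the secondary clarifier (neglecting effluent solids): R = X / (X_r − X) = 3430 / (10300 − 3430) = 0.4993.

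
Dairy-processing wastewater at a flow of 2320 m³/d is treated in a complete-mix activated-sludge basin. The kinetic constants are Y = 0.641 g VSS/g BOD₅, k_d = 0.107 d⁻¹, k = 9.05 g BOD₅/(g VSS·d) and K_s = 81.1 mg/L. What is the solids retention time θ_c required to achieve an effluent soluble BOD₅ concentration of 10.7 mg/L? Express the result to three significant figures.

From 1/θ_c = Y·k·S/(K_s + S) − k_d: Y·k·S/(K_s+S) = 0.641 × 9.05 × 10.7 / (81.1 + 10.7) = 0.6762 d⁻¹.
Then 1/θ_c = μ − k_d = 0.6762 − 0.107 = 0.5692 d⁻¹, giving θ_c = 1.757 d.

θ_c ≈ 1.76 d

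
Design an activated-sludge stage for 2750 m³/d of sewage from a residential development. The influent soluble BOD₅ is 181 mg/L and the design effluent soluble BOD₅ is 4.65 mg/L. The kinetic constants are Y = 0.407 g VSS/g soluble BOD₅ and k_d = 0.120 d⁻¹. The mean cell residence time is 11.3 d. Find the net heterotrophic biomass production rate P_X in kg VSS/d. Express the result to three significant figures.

P_X ≈ 83.8 kg VSS/d

Observed yield with endogenous decay: Y_obs = Y / (1 + k_d·θ_c) = 0.407 / (1 + 0.120 × 11.3) = 0.407 / 2.356 = 0.1728 g VSS/g soluble BOD₅.
Mass of soluble BOD₅ removed per day: Q(S₀ − S) = 2750 × 176.3 g/m³ = 485.0 kg/d.
P_X = Y_obs · Q(S₀ − S) = 0.1728 × 485.0 = 83.78 kg VSS/d.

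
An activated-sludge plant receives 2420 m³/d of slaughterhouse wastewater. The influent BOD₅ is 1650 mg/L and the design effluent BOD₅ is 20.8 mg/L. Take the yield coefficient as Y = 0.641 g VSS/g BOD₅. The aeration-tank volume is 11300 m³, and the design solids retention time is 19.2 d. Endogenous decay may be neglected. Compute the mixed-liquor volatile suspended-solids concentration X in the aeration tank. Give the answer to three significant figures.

Without decay, X = Y Q (S₀−S) θ_c / V = 0.641 × 2420 × (1650 − 20.8) × 19.2 / 11300 = 4294 mg/L.

X ≈ 4290 mg/L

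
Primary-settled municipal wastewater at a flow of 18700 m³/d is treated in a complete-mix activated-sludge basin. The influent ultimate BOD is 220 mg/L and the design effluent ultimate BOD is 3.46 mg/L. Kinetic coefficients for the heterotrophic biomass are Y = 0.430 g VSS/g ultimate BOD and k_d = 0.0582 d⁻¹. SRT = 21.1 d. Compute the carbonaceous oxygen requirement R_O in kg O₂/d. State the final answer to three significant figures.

Correct the yield for decay: Y_obs = Y/(1 + k_d θ_c) = 0.430 / (1 + 0.0582 × 21.1) = 0.430 / 2.228 = 0.1930.
ΔS = 220 − 3.46 = 216.5 mg/L, so the substrate removal rate is 18700 × 216.5/1000 = 4049 kg ultimate BOD/d.
Net sludge production P_X = 0.1930 × 4049 = 781.5 kg VSS/d.
R_O = Q·(S₀ − S) − 1.42·P_X = 4049 − 1.42 × 781.5 = 2940 kg O₂/d.

R_O ≈ 2940 kg O₂/d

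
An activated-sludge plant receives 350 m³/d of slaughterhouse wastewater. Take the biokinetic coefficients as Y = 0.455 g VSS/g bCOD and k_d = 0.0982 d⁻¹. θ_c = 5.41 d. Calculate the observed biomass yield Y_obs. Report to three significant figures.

Y_obs ≈ 0.297 g VSS/g bCOD

Y_obs = Y / (1 + k_d θ_c) = 0.455 / (1 + 0.0982 × 5.41) = 0.455 / 1.531 = 0.2971.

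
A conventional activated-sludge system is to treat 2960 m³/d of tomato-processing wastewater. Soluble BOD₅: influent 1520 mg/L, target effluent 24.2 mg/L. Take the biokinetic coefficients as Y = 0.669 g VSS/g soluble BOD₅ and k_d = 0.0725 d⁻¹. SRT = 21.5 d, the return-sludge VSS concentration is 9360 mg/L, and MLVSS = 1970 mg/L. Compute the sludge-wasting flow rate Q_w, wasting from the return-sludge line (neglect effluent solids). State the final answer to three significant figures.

Steady-state biomass mass balance: V·X·(1 + k_d·θ_c) = Y·Q·(S₀ − S)·θ_c, so V = 0.669 × 2960 × (1520 − 24.2) × 21.5 / [1970 × (1 + 0.0725 × 21.5)] = 6.37×10^7 / 5041 = 12634 m³.
θ_c = V·X/(Q_w·X_r) when wasting from the recycle, so Q_w = V·X/(θ_c·X_r) = 12634 × 1970 / (21.5 × 9360) = 123.7 m³/d.

Q_w ≈ 124 m³/d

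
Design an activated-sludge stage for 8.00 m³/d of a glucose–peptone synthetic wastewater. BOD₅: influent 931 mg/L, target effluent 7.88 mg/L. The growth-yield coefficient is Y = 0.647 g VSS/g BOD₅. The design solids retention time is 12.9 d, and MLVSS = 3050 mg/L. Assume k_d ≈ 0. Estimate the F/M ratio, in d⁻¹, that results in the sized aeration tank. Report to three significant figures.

With k_d = 0 the design equation reduces to V = Y Q (S₀−S) θ_c / X = 0.647 × 8.00 × (931 − 7.88) × 12.9 / 3050 = 20.21 m³.
F/M = applied load / biomass = Q·S₀/(V·X) = 8.00 × 931 / (20.21 × 3050) = 0.1208 d⁻¹.

F/M ≈ 0.121 d⁻¹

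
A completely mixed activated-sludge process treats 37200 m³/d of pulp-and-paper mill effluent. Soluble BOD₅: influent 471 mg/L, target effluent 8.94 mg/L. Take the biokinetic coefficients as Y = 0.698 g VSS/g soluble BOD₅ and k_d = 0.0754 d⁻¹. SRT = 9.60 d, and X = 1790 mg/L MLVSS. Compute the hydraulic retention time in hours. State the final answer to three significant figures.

From the SRT design equation V = Y Q (S₀−S) θ_c / [X (1 + k_d θ_c)] = 0.698 × 37200 × (471 − 8.94) × 9.60 / [1790 × (1 + 0.0754 × 9.60)] = 1.15×10^8 / 3086 = 37327 m³.
Hydraulic retention time τ = V/Q = 37327 / 37200 = 1.003 d = 24.08 h.

τ ≈ 24.1 h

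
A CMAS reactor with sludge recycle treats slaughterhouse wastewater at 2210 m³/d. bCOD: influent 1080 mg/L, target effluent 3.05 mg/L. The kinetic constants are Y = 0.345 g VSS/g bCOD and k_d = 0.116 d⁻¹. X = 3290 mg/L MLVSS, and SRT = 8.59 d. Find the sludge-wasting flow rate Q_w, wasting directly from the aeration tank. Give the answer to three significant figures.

From the SRT design equation V = Y Q (S₀−S) θ_c / [X (1 + k_d θ_c)] = 0.345 × 2210 × (1080 − 3.05) × 8.59 / [3290 × (1 + 0.116 × 8.59)] = 7.05×10^6 / 6568 = 1074 m³.
With mixed-liquor wasting, θ_c = V/Q_w, so Q_w = V/θ_c = 1074/8.59 = 125.0 m³/d.

Q_w ≈ 125 m³/d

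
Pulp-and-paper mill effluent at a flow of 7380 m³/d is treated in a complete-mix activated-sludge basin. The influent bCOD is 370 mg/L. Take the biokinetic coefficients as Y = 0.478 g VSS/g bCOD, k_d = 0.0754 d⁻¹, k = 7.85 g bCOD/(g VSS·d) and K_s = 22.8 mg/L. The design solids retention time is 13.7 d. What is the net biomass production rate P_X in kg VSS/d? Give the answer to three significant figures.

P_X ≈ 640 kg VSS/d

For a completely mixed reactor with recycle the Lawrence–McCarty relation gives S = K_s·(1 + k_d·θ_c) / [θ_c·(Y·k − k_d) − 1] = 22.8 × (1 + 0.0754 × 13.7) / [13.7 × (0.478 × 7.85 − 0.0754) − 1] = 46.35 / 49.37 = 0.9388 mg/L.
Correct the yield for decay: Y_obs = Y/(1 + k_d θ_c) = 0.478 / (1 + 0.0754 × 13.7) = 0.478 / 2.033 = 0.2351.
Substrate removed = Q·(S₀ − S) = 7380 m³/d × (370 − 0.939) g/m³ = 2.72×10^6 g/d = 2724 kg/d.
Biomass produced: P_X = Y_obs·Q·ΔS = 0.2351 × 2724 ≈ 640.4 kg VSS/d.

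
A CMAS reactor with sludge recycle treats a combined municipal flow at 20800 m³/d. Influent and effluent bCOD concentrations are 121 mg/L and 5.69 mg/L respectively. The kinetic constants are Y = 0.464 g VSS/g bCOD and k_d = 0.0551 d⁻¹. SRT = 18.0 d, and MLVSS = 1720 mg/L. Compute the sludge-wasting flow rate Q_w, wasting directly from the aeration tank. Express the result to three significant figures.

Rearranging the biomass balance for a CMAS with decay, V = Y·Q·ΔS·θ_c / [X·(1+k_d θ_c)] = 0.464 × 20800 × (121 − 5.69) × 18.0 / [1720 × (1 + 0.0551 × 18.0)] = 2×10^7 / 3426 = 5847 m³.
For wasting at MLVSS concentration, Q_w = V/θ_c = 5847/18.0 = 324.8 m³/d.

Q_w ≈ 325 m³/d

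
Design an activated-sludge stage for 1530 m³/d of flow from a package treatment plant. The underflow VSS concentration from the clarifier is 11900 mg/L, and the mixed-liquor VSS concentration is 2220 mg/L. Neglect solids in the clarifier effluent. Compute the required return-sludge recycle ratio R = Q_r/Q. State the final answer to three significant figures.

R ≈ 0.229

R = Q_r/Q = X/(X_r − X) = 2220 / (11900 − 2220) = 0.2293.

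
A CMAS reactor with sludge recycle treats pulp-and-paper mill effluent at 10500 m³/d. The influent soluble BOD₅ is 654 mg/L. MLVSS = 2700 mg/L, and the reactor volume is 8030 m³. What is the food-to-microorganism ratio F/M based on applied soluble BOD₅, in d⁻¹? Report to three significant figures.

F/M = Q·S₀ / (V·X) = 10500 × 654 / (8030 × 2700) = 0.3167 g soluble BOD₅·(g VSS·d)⁻¹.

F/M ≈ 0.317 d⁻¹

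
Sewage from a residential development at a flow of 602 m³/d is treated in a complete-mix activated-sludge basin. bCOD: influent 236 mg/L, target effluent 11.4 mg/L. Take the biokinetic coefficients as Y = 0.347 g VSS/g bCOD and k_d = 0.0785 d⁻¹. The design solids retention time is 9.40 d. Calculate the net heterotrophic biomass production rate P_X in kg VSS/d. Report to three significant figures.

P_X ≈ 27.0 kg VSS/d

Correct the yield for decay: Y_obs = Y/(1 + k_d θ_c) = 0.347 / (1 + 0.0785 × 9.40) = 0.347 / 1.738 = 0.1997.
Mass of bCOD removed per day: Q(S₀ − S) = 602 × 224.6 g/m³ = 135.2 kg/d.
Net biomass production P_X = Y_obs × Q·(S₀ − S) = 0.1997 × 135.2 = 27.00 kg VSS/d.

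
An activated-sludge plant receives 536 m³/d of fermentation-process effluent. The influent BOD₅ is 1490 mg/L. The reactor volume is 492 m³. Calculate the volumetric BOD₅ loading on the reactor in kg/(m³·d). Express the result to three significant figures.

L_v ≈ 1.62 kg BOD₅/(m³·d)

Volumetric loading L_v = Q·S₀ / V = 536 × 1490 g/m³ / 492.0 m³ = 1623 g/(m³·d) = 1.623 kg BOD₅/(m³·d).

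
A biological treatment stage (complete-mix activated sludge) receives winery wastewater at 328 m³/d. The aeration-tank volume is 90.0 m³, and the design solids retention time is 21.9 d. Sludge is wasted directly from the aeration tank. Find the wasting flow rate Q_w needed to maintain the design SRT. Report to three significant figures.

With mixed-liquor wasting, θ_c = V/Q_w, so Q_w = V/θ_c = 90.00/21.9 = 4.110 m³/d.

Q_w ≈ 4.11 m³/d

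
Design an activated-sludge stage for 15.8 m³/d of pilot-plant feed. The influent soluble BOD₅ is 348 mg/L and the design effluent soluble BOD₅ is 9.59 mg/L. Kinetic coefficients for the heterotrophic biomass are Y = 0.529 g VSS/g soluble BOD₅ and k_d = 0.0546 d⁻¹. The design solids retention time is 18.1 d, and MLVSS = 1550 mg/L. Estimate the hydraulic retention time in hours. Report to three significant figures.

From the SRT design equation V = Y Q (S₀−S) θ_c / [X (1 + k_d θ_c)] = 0.529 × 15.8 × (348 − 9.59) × 18.1 / [1550 × (1 + 0.0546 × 18.1)] = 5.12×10^4 / 3082 = 16.61 m³.
Hydraulic retention time τ = V/Q = 16.61 / 15.8 = 1.051 d = 25.23 h.

τ ≈ 25.2 h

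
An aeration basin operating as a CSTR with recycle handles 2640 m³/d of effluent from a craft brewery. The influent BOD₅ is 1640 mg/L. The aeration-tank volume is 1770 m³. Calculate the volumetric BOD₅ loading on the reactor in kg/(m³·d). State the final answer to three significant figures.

L_v ≈ 2.45 kg BOD₅/(m³·d)

Volumetric loading L_v = Q·S₀ / V = 2640 × 1640 g/m³ / 1770 m³ = 2446 g/(m³·d) = 2.446 kg BOD₅/(m³·d).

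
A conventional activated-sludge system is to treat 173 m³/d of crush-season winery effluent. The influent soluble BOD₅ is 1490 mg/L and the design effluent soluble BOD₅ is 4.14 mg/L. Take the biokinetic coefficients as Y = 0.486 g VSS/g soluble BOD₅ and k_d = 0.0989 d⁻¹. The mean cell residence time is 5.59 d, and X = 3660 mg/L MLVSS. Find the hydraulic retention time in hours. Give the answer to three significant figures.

Steady-state biomass mass balance: V·X·(1 + k_d·θ_c) = Y·Q·(S₀ − S)·θ_c, so V = 0.486 × 173 × (1490 − 4.14) × 5.59 / [3660 × (1 + 0.0989 × 5.59)] = 6.98×10^5 / 5683 = 122.9 m³.
Hydraulic retention time τ = V/Q = 122.9 / 173 = 0.7103 d = 17.05 h.

τ ≈ 17.0 h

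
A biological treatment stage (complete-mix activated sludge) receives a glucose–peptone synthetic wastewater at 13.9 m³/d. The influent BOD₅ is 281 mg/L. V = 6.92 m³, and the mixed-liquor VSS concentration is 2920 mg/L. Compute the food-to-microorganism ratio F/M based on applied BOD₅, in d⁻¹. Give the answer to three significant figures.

F/M = applied load / biomass = Q·S₀/(V·X) = 13.9 × 281 / (6.920 × 2920) = 0.1933 d⁻¹.

F/M ≈ 0.193 d⁻¹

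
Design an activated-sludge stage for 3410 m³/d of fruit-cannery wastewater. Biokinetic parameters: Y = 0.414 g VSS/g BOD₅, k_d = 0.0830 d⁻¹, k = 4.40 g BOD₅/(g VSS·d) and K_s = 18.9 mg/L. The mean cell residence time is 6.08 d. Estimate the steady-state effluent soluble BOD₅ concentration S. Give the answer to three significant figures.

Effluent substrate depends only on kinetics and SRT: S = K_s(1 + k_d θ_c) / [θ_c(Yk − k_d) − 1] = 18.9 × (1 + 0.0830 × 6.08) / [6.08 × (0.414 × 4.40 − 0.0830) − 1] = 28.44 / 9.571 = 2.971 mg/L.

S ≈ 2.97 mg/L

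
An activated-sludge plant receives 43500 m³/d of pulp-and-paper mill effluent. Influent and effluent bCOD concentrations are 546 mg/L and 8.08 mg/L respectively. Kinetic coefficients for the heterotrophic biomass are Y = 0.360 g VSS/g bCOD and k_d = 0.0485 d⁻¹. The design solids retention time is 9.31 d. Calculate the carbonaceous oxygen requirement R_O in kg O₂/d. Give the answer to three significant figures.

Observed yield with endogenous decay: Y_obs = Y / (1 + k_d·θ_c) = 0.360 / (1 + 0.0485 × 9.31) = 0.360 / 1.452 = 0.2480 g VSS/g bCOD.
Substrate removed = Q·(S₀ − S) = 43500 m³/d × (546 − 8.08) g/m³ = 2.34×10^7 g/d = 23400 kg/d.
Biomass synthesised: P_X = Y_obs × 23400 = 5803 kg VSS/d.
R_O = Q·ΔS − 1.42 P_X = 23400 − 8241 = 15159 kg O₂/d.

R_O ≈ 15200 kg O₂/d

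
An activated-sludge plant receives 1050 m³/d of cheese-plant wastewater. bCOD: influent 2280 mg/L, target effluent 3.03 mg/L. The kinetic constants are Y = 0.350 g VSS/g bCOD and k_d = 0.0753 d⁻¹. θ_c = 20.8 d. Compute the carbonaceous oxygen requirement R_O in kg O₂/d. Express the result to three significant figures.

Correct the yield for decay: Y_obs = Y/(1 + k_d θ_c) = 0.350 / (1 + 0.0753 × 20.8) = 0.350 / 2.566 = 0.1364.
ΔS = 2280 − 3.03 = 2277 mg/L, so the substrate removal rate is 1050 × 2277/1000 = 2391 kg bCOD/d.
Biomass synthesised: P_X = Y_obs × 2391 = 326.1 kg VSS/d.
R_O = Q·(S₀ − S) − 1.42·P_X = 2391 − 1.42 × 326.1 = 1928 kg O₂/d.

R_O ≈ 1930 kg O₂/d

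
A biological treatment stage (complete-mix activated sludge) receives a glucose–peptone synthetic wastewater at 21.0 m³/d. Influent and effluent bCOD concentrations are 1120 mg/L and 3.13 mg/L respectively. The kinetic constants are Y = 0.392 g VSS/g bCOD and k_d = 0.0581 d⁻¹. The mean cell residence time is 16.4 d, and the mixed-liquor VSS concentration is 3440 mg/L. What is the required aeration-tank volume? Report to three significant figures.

V ≈ 22.4 m³

Rearranging the biomass balance for a CMAS with decay, V = Y·Q·ΔS·θ_c / [X·(1+k_d θ_c)] = 0.392 × 21.0 × (1120 − 3.13) × 16.4 / [3440 × (1 + 0.0581 × 16.4)] = 1.51×10^5 / 6718 = 22.45 m³.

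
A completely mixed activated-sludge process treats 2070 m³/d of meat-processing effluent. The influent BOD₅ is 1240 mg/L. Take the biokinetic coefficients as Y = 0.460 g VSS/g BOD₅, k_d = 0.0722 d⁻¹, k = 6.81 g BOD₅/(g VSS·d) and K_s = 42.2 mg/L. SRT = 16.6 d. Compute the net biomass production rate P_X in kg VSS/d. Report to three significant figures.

For a completely mixed reactor with recycle the Lawrence–McCarty relation gives S = K_s·(1 + k_d·θ_c) / [θ_c·(Y·k − k_d) − 1] = 42.2 × (1 + 0.0722 × 16.6) / [16.6 × (0.460 × 6.81 − 0.0722) − 1] = 92.78 / 49.80 = 1.863 mg/L.
Y_obs = Y / (1 + k_d θ_c) = 0.460 / (1 + 0.0722 × 16.6) = 0.460 / 2.199 = 0.2092.
Substrate removed = Q·(S₀ − S) = 2070 m³/d × (1240 − 1.86) g/m³ = 2.56×10^6 g/d = 2563 kg/d.
So the net sludge growth is P_X = 0.2092 × 2563 = 536.3 kg VSS/d.

P_X ≈ 536 kg VSS/d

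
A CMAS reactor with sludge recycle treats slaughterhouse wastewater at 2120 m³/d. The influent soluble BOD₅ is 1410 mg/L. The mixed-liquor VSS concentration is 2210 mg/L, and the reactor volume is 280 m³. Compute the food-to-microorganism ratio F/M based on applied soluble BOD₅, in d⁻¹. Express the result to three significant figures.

F/M = applied load / biomass = Q·S₀/(V·X) = 2120 × 1410 / (280.0 × 2210) = 4.831 d⁻¹.

F/M ≈ 4.83 d⁻¹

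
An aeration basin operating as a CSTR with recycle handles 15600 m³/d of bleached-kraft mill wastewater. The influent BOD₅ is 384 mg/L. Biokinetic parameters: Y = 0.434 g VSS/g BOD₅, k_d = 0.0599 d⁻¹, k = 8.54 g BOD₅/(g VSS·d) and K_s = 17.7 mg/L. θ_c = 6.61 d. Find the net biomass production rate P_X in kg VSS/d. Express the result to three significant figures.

P_X ≈ 1860 kg VSS/d

Effluent substrate depends only on kinetics and SRT: S = K_s(1 + k_d θ_c) / [θ_c(Yk − k_d) − 1] = 17.7 × (1 + 0.0599 × 6.61) / [6.61 × (0.434 × 8.54 − 0.0599) − 1] = 24.71 / 23.10 = 1.069 mg/L.
The observed yield is Y_obs = Y/(1 + k_d·θ_c) = 0.434 / (1 + 0.0599 × 6.61) = 0.434 / 1.396 = 0.3109 g VSS per g BOD₅ removed.
ΔS = 384 − 1.07 = 382.9 mg/L, so the substrate removal rate is 15600 × 382.9/1000 = 5974 kg BOD₅/d.
P_X = Y_obs · Q(S₀ − S) = 0.3109 × 5974 = 1857 kg VSS/d.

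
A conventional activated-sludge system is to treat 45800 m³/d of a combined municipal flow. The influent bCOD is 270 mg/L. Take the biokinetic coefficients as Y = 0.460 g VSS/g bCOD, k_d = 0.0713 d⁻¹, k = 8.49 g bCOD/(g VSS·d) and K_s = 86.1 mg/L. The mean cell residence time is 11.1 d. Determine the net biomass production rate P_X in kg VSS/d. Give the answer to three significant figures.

Effluent substrate depends only on kinetics and SRT: S = K_s(1 + k_d θ_c) / [θ_c(Yk − k_d) − 1] = 86.1 × (1 + 0.0713 × 11.1) / [11.1 × (0.460 × 8.49 − 0.0713) − 1] = 154.2 / 41.56 = 3.711 mg/L.
Y_obs = Y / (1 + k_d θ_c) = 0.460 / (1 + 0.0713 × 11.1) = 0.460 / 1.791 = 0.2568.
ΔS = 270 − 3.71 = 266.3 mg/L, so the substrate removal rate is 45800 × 266.3/1000 = 12196 kg bCOD/d.
Net biomass production P_X = Y_obs × Q·(S₀ − S) = 0.2568 × 12196 = 3132 kg VSS/d.

P_X ≈ 3130 kg VSS/d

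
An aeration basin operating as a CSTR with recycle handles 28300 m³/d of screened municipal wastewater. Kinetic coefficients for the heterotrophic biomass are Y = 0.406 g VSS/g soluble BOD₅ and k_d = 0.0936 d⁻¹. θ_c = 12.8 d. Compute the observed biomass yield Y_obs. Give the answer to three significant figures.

The observed yield is Y_obs = Y/(1 + k_d·θ_c) = 0.406 / (1 + 0.0936 × 12.8) = 0.406 / 2.198 = 0.1847 g VSS per g soluble BOD₅ removed.

Y_obs ≈ 0.185 g VSS/g soluble BOD₅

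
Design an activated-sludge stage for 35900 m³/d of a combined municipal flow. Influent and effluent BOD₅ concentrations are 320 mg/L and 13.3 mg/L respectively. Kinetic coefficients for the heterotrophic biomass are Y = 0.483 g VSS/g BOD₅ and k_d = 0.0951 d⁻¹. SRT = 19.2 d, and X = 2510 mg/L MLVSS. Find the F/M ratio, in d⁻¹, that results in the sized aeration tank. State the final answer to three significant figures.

Steady-state biomass mass balance: V·X·(1 + k_d·θ_c) = Y·Q·(S₀ − S)·θ_c, so V = 0.483 × 35900 × (320 − 13.3) × 19.2 / [2510 × (1 + 0.0951 × 19.2)] = 1.02×10^8 / 7093 = 14395 m³.
F/M = Q·S₀ / (V·X) = 35900 × 320 / (14395 × 2510) = 0.3179 g BOD₅·(g VSS·d)⁻¹.

F/M ≈ 0.318 d⁻¹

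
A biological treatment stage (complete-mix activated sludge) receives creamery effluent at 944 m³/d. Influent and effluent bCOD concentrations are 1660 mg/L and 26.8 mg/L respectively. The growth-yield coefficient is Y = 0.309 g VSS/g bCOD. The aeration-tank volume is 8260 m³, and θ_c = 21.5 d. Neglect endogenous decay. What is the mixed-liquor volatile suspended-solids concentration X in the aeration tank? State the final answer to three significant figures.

X ≈ 1240 mg/L

From V·X = Y·Q·(S₀ − S)·θ_c (decay neglected): X = 0.309 × 944 × (1660 − 26.8) × 21.5 / 8260 = 1240 mg/L.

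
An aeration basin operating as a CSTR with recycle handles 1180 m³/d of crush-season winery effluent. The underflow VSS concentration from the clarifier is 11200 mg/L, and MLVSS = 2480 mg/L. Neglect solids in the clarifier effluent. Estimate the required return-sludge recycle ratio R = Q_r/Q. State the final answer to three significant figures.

R = Q_r/Q = X/(X_r − X) = 2480 / (11200 − 2480) = 0.2844.

R ≈ 0.284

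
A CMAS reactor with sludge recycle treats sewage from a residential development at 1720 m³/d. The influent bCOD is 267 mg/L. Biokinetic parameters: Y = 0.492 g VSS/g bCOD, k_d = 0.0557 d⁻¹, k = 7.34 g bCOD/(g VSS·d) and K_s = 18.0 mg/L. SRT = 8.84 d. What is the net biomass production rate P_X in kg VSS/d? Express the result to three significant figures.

For a completely mixed reactor with recycle the Lawrence–McCarty relation gives S = K_s·(1 + k_d·θ_c) / [θ_c·(Y·k − k_d) − 1] = 18.0 × (1 + 0.0557 × 8.84) / [8.84 × (0.492 × 7.34 − 0.0557) − 1] = 26.86 / 30.43 = 0.8827 mg/L.
The observed yield is Y_obs = Y/(1 + k_d·θ_c) = 0.492 / (1 + 0.0557 × 8.84) = 0.492 / 1.492 = 0.3297 g VSS per g bCOD removed.
ΔS = 267 − 0.883 = 266.1 mg/L, so the substrate removal rate is 1720 × 266.1/1000 = 457.7 kg bCOD/d.
Biomass produced: P_X = Y_obs·Q·ΔS = 0.3297 × 457.7 ≈ 150.9 kg VSS/d.

P_X ≈ 151 kg VSS/d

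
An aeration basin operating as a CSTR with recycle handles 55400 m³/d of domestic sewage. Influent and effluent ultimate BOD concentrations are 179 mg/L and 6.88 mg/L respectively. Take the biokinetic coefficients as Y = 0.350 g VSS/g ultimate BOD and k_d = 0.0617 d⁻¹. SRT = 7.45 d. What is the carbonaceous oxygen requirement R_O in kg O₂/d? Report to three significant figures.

R_O ≈ 6290 kg O₂/d

The observed yield is Y_obs = Y/(1 + k_d·θ_c) = 0.350 / (1 + 0.0617 × 7.45) = 0.350 / 1.460 = 0.2398 g VSS per g ultimate BOD removed.
Mass of ultimate BOD removed per day: Q(S₀ − S) = 55400 × 172.1 g/m³ = 9535 kg/d.
Biomass synthesised: P_X = Y_obs × 9535 = 2286 kg VSS/d.
R_O = Q·ΔS − 1.42 P_X = 9535 − 3247 = 6289 kg O₂/d.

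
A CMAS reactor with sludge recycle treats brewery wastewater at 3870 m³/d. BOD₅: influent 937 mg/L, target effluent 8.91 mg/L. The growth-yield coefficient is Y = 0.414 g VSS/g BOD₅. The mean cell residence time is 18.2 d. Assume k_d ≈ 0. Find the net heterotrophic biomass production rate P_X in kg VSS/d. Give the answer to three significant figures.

P_X ≈ 1490 kg VSS/d

No decay correction is needed, so Y_obs = Y = 0.414.
Substrate removed = Q·(S₀ − S) = 3870 m³/d × (937 − 8.91) g/m³ = 3.59×10^6 g/d = 3592 kg/d.
So the net sludge growth is P_X = 0.4140 × 3592 = 1487 kg VSS/d.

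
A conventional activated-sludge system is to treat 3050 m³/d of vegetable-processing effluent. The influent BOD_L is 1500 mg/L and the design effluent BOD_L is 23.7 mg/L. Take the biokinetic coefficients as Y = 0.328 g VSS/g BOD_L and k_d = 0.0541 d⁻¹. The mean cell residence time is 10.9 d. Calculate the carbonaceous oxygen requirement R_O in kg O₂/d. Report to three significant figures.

The observed yield is Y_obs = Y/(1 + k_d·θ_c) = 0.328 / (1 + 0.0541 × 10.9) = 0.328 / 1.590 = 0.2063 g VSS per g BOD_L removed.
Substrate removed = Q·(S₀ − S) = 3050 m³/d × (1500 − 23.7) g/m³ = 4.5×10^6 g/d = 4503 kg/d.
Net sludge production P_X = 0.2063 × 4503 = 929.0 kg VSS/d.
R_O = Q·(S₀ − S) − 1.42·P_X = 4503 − 1.42 × 929.0 = 3183 kg O₂/d.

R_O ≈ 3180 kg O₂/d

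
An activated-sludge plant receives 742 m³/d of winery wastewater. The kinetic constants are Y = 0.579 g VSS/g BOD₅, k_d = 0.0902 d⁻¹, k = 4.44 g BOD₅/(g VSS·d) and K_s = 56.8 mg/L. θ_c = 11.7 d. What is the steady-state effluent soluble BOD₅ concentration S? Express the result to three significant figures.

S ≈ 4.17 mg/L

For a completely mixed reactor with recycle the Lawrence–McCarty relation gives S = K_s·(1 + k_d·θ_c) / [θ_c·(Y·k − k_d) − 1] = 56.8 × (1 + 0.0902 × 11.7) / [11.7 × (0.579 × 4.44 − 0.0902) − 1] = 116.7 / 28.02 = 4.166 mg/L.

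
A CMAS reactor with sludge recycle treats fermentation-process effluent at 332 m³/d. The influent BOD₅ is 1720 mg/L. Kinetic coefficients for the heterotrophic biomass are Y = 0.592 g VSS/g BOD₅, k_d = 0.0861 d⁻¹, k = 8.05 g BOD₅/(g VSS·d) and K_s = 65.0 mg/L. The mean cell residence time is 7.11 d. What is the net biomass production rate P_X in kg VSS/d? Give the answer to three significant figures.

P_X ≈ 209 kg VSS/d

From the Monod/SRT balance for a CMAS, S = K_s·(1+k_d θ_c)/[θ_c·(Y k − k_d) − 1] = 65.0 × (1 + 0.0861 × 7.11) / [7.11 × (0.592 × 8.05 − 0.0861) − 1] = 104.8 / 32.27 = 3.247 mg/L.
The observed yield is Y_obs = Y/(1 + k_d·θ_c) = 0.592 / (1 + 0.0861 × 7.11) = 0.592 / 1.612 = 0.3672 g VSS per g BOD₅ removed.
ΔS = 1720 − 3.25 = 1717 mg/L, so the substrate removal rate is 332 × 1717/1000 = 570.0 kg BOD₅/d.
Net biomass production P_X = Y_obs × Q·(S₀ − S) = 0.3672 × 570.0 = 209.3 kg VSS/d.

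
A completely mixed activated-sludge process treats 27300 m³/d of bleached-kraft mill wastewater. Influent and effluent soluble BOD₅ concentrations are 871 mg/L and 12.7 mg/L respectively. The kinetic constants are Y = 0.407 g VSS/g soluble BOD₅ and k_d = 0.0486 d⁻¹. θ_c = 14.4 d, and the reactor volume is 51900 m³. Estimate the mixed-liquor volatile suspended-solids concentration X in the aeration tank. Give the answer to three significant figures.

From V·X·(1 + k_d·θ_c) = Y·Q·(S₀ − S)·θ_c: X = 0.407 × 27300 × (871 − 12.7) × 14.4 / [51900 × (1 + 0.0486 × 14.4)] = 1557 mg/L.

X ≈ 1560 mg/L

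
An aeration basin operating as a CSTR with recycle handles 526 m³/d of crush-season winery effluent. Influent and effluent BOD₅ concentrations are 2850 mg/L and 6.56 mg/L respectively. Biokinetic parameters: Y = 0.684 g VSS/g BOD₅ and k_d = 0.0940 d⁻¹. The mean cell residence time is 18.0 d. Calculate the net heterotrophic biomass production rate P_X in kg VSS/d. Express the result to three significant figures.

Observed yield with endogenous decay: Y_obs = Y / (1 + k_d·θ_c) = 0.684 / (1 + 0.0940 × 18.0) = 0.684 / 2.692 = 0.2541 g VSS/g BOD₅.
Mass of BOD₅ removed per day: Q(S₀ − S) = 526 × 2843 g/m³ = 1496 kg/d.
Biomass produced: P_X = Y_obs·Q·ΔS = 0.2541 × 1496 ≈ 380.0 kg VSS/d.

P_X ≈ 380 kg VSS/d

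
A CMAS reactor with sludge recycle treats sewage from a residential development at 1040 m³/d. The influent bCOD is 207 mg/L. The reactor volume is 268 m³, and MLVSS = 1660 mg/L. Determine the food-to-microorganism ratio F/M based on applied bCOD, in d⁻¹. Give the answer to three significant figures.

Food-to-microorganism ratio F/M = Q S₀ / (V X) = 1040 × 207 / (268.0 × 1660) = 0.4839 d⁻¹.

F/M ≈ 0.484 d⁻¹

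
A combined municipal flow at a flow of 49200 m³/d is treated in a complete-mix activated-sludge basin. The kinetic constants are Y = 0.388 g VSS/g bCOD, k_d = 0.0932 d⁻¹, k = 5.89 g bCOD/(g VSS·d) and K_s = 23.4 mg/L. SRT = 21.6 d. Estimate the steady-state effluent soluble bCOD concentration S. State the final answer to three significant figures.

S ≈ 1.52 mg/L

Effluent substrate depends only on kinetics and SRT: S = K_s(1 + k_d θ_c) / [θ_c(Yk − k_d) − 1] = 23.4 × (1 + 0.0932 × 21.6) / [21.6 × (0.388 × 5.89 − 0.0932) − 1] = 70.51 / 46.35 = 1.521 mg/L.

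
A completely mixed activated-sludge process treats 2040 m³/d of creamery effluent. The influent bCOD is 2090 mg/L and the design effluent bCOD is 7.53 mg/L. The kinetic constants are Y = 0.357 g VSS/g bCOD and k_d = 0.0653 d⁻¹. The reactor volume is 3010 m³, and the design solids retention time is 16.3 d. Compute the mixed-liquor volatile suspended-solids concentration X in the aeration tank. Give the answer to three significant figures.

X ≈ 3980 mg/L

Solving the biomass balance for X: X = Y Q (S₀−S) θ_c / [V (1+k_d θ_c)] = 0.357 × 2040 × (2090 − 7.53) × 16.3 / [3010 × (1 + 0.0653 × 16.3)] = 3978 mg/L.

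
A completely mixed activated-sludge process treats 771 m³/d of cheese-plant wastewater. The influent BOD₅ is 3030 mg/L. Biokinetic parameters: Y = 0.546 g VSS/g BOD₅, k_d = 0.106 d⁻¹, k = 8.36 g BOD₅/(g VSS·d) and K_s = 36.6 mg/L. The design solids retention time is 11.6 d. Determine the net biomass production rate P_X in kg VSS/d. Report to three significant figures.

P_X ≈ 572 kg VSS/d

For a completely mixed reactor with recycle the Lawrence–McCarty relation gives S = K_s·(1 + k_d·θ_c) / [θ_c·(Y·k − k_d) − 1] = 36.6 × (1 + 0.106 × 11.6) / [11.6 × (0.546 × 8.36 − 0.106) − 1] = 81.60 / 50.72 = 1.609 mg/L.
Observed yield with endogenous decay: Y_obs = Y / (1 + k_d·θ_c) = 0.546 / (1 + 0.106 × 11.6) = 0.546 / 2.230 = 0.2449 g VSS/g BOD₅.
Substrate removed = Q·(S₀ − S) = 771 m³/d × (3030 − 1.61) g/m³ = 2.33×10^6 g/d = 2335 kg/d.
Net biomass production P_X = Y_obs × Q·(S₀ − S) = 0.2449 × 2335 = 571.8 kg VSS/d.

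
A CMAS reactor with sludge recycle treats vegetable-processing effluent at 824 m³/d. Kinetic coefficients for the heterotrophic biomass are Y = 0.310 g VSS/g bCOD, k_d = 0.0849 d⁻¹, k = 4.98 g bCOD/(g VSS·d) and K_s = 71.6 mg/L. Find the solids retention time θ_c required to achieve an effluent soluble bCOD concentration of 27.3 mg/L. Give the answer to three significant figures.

Specific growth rate at S = 27.3 mg/L: μ = YkS/(K_s+S) = 0.310·4.98·27.3/(71.6+27.3) = 0.4261 d⁻¹.
1/θ_c = 0.4261 − 0.0849 = 0.3412 d⁻¹, so θ_c = 2.930 d.

θ_c ≈ 2.93 d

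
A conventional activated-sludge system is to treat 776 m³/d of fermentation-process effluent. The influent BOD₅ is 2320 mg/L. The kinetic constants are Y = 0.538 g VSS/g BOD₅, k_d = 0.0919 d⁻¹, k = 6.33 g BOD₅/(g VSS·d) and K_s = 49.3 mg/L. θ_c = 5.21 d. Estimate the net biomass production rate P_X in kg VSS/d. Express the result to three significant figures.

Effluent substrate depends only on kinetics and SRT: S = K_s(1 + k_d θ_c) / [θ_c(Yk − k_d) − 1] = 49.3 × (1 + 0.0919 × 5.21) / [5.21 × (0.538 × 6.33 − 0.0919) − 1] = 72.90 / 16.26 = 4.483 mg/L.
Y_obs = Y / (1 + k_d θ_c) = 0.538 / (1 + 0.0919 × 5.21) = 0.538 / 1.479 = 0.3638.
ΔS = 2320 − 4.48 = 2316 mg/L, so the substrate removal rate is 776 × 2316/1000 = 1797 kg BOD₅/d.
So the net sludge growth is P_X = 0.3638 × 1797 = 653.7 kg VSS/d.

P_X ≈ 654 kg VSS/d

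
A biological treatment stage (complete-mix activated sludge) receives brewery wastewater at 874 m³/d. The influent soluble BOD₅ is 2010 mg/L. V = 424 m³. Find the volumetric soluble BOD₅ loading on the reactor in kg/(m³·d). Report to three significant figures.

L_v = Q S₀ / V = 874 × 2010 × 10⁻³ / 424.0 = 4.143 kg/(m³·d).

L_v ≈ 4.14 kg soluble BOD₅/(m³·d)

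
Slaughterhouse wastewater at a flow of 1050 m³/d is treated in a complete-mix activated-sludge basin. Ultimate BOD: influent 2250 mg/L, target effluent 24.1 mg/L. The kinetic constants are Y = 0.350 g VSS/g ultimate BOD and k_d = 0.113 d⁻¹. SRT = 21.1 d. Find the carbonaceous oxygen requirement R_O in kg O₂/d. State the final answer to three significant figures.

Correct the yield for decay: Y_obs = Y/(1 + k_d θ_c) = 0.350 / (1 + 0.113 × 21.1) = 0.350 / 3.384 = 0.1034.
Substrate removed = Q·(S₀ − S) = 1050 m³/d × (2250 − 24.1) g/m³ = 2.34×10^6 g/d = 2337 kg/d.
Biomass synthesised: P_X = Y_obs × 2337 = 241.7 kg VSS/d.
Carbonaceous O₂ demand = substrate oxidised − cell-mass equivalent = 2337 − 1.42 × 241.7 = 1994 kg O₂/d.

R_O ≈ 1990 kg O₂/d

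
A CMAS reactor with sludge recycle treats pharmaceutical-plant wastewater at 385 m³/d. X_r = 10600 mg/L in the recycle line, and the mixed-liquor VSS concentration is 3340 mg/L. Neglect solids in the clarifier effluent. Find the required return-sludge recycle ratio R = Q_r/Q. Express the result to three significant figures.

R ≈ 0.460

R = Q_r/Q = X/(X_r − X) = 3340 / (10600 − 3340) = 0.4601.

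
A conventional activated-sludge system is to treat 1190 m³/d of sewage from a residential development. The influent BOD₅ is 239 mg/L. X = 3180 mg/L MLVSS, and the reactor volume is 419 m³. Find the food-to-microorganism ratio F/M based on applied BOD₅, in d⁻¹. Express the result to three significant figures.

F/M ≈ 0.213 d⁻¹

F/M = Q·S₀ / (V·X) = 1190 × 239 / (419.0 × 3180) = 0.2135 g BOD₅·(g VSS·d)⁻¹.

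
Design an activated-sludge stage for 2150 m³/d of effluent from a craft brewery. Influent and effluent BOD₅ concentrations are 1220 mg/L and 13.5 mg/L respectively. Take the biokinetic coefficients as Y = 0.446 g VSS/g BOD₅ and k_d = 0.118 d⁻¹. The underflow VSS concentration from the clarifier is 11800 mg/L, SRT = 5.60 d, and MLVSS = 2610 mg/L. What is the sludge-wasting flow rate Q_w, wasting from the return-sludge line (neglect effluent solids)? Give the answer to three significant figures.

Q_w ≈ 59.0 m³/d

From the SRT design equation V = Y Q (S₀−S) θ_c / [X (1 + k_d θ_c)] = 0.446 × 2150 × (1220 − 13.5) × 5.60 / [2610 × (1 + 0.118 × 5.60)] = 6.48×10^6 / 4335 = 1495 m³.
Q_w = (V·X)/(θ_c X_r) = 1495 × 2610 / (5.60 × 11800) = 59.03 m³/d.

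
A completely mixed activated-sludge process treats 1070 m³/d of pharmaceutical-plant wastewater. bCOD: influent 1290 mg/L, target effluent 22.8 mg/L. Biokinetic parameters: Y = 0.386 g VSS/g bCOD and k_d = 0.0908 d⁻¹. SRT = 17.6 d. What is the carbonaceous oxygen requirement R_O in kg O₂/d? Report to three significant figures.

R_O ≈ 1070 kg O₂/d

The observed yield is Y_obs = Y/(1 + k_d·θ_c) = 0.386 / (1 + 0.0908 × 17.6) = 0.386 / 2.598 = 0.1486 g VSS per g bCOD removed.
ΔS = 1290 − 22.8 = 1267 mg/L, so the substrate removal rate is 1070 × 1267/1000 = 1356 kg bCOD/d.
Biomass synthesised: P_X = Y_obs × 1356 = 201.4 kg VSS/d.
R_O = Q·(S₀ − S) − 1.42·P_X = 1356 − 1.42 × 201.4 = 1070 kg O₂/d.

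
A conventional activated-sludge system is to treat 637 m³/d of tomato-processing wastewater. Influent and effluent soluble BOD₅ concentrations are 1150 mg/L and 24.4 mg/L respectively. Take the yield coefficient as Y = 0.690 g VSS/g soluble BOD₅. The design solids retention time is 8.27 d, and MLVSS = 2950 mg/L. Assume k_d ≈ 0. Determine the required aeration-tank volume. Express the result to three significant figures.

V ≈ 1390 m³

With k_d = 0 the design equation reduces to V = Y Q (S₀−S) θ_c / X = 0.690 × 637 × (1150 − 24.4) × 8.27 / 2950 = 1387 m³.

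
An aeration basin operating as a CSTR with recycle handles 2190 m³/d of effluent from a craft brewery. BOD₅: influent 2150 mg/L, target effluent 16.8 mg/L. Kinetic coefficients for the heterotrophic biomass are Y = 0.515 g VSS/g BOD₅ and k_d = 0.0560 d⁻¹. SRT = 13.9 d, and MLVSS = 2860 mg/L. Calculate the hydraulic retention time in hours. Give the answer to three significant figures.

τ ≈ 72.1 h

Steady-state biomass mass balance: V·X·(1 + k_d·θ_c) = Y·Q·(S₀ − S)·θ_c, so V = 0.515 × 2190 × (2150 − 16.8) × 13.9 / [2860 × (1 + 0.0560 × 13.9)] = 3.34×10^7 / 5086 = 6575 m³.
HRT = V/Q = 6575 m³ / 2190 m³·d⁻¹ = 3.002 d × 24 = 72.06 h.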